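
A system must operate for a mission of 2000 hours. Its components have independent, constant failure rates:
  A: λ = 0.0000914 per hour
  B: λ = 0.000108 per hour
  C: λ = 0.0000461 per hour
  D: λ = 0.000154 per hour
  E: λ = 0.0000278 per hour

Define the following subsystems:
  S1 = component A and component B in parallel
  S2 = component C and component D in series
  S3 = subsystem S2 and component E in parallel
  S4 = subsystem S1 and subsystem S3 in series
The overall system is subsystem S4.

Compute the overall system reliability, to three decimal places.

0.950

R(A) = exp(−0.0000914 × 2000) = 0.83293
R(B) = exp(−0.000108 × 2000) = 0.80574
R(C) = exp(−0.0000461 × 2000) = 0.91192
R(D) = exp(−0.000154 × 2000) = 0.73492
R(E) = exp(−0.0000278 × 2000) = 0.94592
Parallel (A and B): 1 − (1 − 0.83293)(1 − 0.80574) = 0.96754
Series (C and D): 0.91192 × 0.73492 = 0.67019
Parallel ([0.67019] and E): 1 − (1 − 0.67019)(1 − 0.94592) = 0.98216
Series ([0.96754] and [0.98216]): 0.96754 × 0.98216 = 0.950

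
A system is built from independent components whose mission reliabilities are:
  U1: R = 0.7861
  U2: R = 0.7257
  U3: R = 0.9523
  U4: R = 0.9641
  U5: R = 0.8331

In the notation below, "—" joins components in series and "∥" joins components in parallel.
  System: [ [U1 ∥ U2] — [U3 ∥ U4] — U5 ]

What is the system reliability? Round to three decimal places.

0.783

Parallel (U1 and U2): 1 − (1 − 0.78610)(1 − 0.72570) = 0.94133
Parallel (U3 and U4): 1 − (1 − 0.95230)(1 − 0.96410) = 0.99829
Series ([0.94133], [0.99829], and U5): 0.94133 × 0.99829 × 0.83310 = 0.783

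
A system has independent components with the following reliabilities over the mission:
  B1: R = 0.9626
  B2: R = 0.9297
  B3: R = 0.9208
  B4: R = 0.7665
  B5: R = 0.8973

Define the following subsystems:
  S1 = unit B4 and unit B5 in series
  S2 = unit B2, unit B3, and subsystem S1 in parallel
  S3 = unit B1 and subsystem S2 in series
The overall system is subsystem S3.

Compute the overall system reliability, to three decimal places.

Series (B4 and B5): 0.76650 × 0.89730 = 0.68778
Parallel (B2, B3, and [0.68778]): 1 − (1 − 0.92970)(1 − 0.92080)(1 − 0.68778) = 0.99826
Series (B1 and [0.99826]): 0.96260 × 0.99826 = 0.961

0.961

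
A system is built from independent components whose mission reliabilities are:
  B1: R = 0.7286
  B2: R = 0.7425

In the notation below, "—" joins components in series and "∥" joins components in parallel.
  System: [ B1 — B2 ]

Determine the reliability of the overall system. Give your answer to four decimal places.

Series (B1 and B2): 0.728600 × 0.742500 = 0.5410

0.5410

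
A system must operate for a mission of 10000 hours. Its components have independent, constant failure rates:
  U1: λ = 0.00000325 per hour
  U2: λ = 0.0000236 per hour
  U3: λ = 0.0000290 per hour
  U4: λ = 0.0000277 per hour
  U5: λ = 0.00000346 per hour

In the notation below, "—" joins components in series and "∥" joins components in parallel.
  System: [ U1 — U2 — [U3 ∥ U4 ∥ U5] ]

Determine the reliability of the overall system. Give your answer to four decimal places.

0.7629

R(U1) = exp(−0.00000325 × 10000) = 0.968022
R(U2) = exp(−0.0000236 × 10000) = 0.789781
R(U3) = exp(−0.0000290 × 10000) = 0.748264
R(U4) = exp(−0.0000277 × 10000) = 0.758054
R(U5) = exp(−0.00000346 × 10000) = 0.965992
Parallel (U3, U4, and U5): 1 − (1 − 0.748264)(1 − 0.758054)(1 − 0.965992) = 0.997929
Series (U1, U2, and [0.997929]): 0.968022 × 0.789781 × 0.997929 = 0.7629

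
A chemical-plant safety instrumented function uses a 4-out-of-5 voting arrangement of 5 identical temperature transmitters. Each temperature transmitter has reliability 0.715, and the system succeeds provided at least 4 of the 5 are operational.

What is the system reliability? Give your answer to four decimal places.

R = Σ_{i=4}^{5} C(5,i) p^i (1−p)^{5−i} with p = 0.715
C(5,4)·0.715^4·0.285^1 = 0.372425
C(5,5)·0.715^5·0.285^0 = 0.186866
Sum = 0.5593

0.5593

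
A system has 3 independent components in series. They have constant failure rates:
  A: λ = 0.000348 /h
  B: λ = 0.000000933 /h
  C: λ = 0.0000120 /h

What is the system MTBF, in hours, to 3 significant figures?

2770

Series of exponential components: λ_sys = Σ λ_i
λ_sys = 0.000348 + 0.000000933 + 0.0000120 = 3.6093e-04 /h
MTBF = 1 / λ_sys = 2770 h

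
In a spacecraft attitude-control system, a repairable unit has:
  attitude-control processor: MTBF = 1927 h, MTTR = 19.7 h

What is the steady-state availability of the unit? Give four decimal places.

0.9899

A(attitude-control processor) = MTBF/(MTBF+MTTR) = 1927/(1927+19.7) = 0.9899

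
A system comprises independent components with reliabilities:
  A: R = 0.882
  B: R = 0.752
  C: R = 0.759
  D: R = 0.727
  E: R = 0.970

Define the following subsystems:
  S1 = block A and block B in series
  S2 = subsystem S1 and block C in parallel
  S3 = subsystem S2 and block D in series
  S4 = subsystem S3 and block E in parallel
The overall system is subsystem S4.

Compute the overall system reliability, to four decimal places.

0.9900

Series (A and B): 0.882000 × 0.752000 = 0.663264
Parallel ([0.663264] and C): 1 − (1 − 0.663264)(1 − 0.759000) = 0.918847
Series ([0.918847] and D): 0.918847 × 0.727000 = 0.668002
Parallel ([0.668002] and E): 1 − (1 − 0.668002)(1 − 0.970000) = 0.9900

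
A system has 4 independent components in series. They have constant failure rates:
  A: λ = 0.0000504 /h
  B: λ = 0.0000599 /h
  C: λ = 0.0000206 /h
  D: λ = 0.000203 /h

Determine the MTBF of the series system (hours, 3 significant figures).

2990

Series of exponential components: λ_sys = Σ λ_i
λ_sys = 0.0000504 + 0.0000599 + 0.0000206 + 0.000203 = 3.3390e-04 /h
MTBF = 1 / λ_sys = 2990 h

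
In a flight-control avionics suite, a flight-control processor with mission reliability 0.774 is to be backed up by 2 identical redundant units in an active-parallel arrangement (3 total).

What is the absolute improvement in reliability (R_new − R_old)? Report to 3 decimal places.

0.214

R_before = 0.774
R_after = 1 − (1 − 0.774)^3 = 0.988
ΔR = 0.988 − 0.774 = 0.214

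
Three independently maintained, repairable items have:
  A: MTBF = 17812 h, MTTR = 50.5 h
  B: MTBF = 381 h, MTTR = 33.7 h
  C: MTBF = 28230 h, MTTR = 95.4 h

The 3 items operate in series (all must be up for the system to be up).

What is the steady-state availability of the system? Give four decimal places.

0.9131

A(A) = MTBF/(MTBF+MTTR) = 17812/(17812+50.5) = 0.997173
A(B) = MTBF/(MTBF+MTTR) = 381/(381+33.7) = 0.918736
A(C) = MTBF/(MTBF+MTTR) = 28230/(28230+95.4) = 0.996632
Series availability: 0.997173 × 0.918736 × 0.996632 = 0.9131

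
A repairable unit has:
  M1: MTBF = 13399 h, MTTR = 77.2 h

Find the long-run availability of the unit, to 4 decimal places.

A(M1) = MTBF/(MTBF+MTTR) = 13399/(13399+77.2) = 0.9943

0.9943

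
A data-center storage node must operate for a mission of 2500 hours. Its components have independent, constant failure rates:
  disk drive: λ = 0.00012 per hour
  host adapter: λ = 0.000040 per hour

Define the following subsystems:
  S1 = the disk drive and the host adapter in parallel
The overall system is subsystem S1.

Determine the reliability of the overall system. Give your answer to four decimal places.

0.9753

R(disk drive) = exp(−0.00012 × 2500) = 0.740818
R(host adapter) = exp(−0.000040 × 2500) = 0.904837
Parallel (disk drive and host adapter): 1 − (1 − 0.740818)(1 − 0.904837) = 0.9753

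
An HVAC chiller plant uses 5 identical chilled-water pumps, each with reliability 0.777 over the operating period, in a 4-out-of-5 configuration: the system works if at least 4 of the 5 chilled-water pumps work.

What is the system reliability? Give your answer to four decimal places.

0.6896

R = Σ_{i=4}^{5} C(5,i) p^i (1−p)^{5−i} with p = 0.777
C(5,4)·0.777^4·0.223^1 = 0.406405
C(5,5)·0.777^5·0.223^0 = 0.283208
Sum = 0.6896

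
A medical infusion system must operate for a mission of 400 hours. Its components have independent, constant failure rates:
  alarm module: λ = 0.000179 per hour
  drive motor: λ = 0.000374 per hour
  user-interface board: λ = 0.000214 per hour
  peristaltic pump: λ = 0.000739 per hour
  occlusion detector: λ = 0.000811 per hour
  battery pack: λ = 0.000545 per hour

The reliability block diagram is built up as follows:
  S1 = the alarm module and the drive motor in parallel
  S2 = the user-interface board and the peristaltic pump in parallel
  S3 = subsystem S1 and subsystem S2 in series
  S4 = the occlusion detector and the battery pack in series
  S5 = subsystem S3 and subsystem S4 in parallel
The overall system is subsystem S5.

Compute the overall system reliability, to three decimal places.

R(alarm module) = exp(−0.000179 × 400) = 0.93090
R(drive motor) = exp(−0.000374 × 400) = 0.86105
R(user-interface board) = exp(−0.000214 × 400) = 0.91796
R(peristaltic pump) = exp(−0.000739 × 400) = 0.74409
R(occlusion detector) = exp(−0.000811 × 400) = 0.72296
R(battery pack) = exp(−0.000545 × 400) = 0.80413
Parallel (alarm module and drive motor): 1 − (1 − 0.93090)(1 − 0.86105) = 0.99040
Parallel (user-interface board and peristaltic pump): 1 − (1 − 0.91796)(1 − 0.74409) = 0.97901
Series ([0.99040] and [0.97901]): 0.99040 × 0.97901 = 0.96961
Series (occlusion detector and battery pack): 0.72296 × 0.80413 = 0.58135
Parallel ([0.96961] and [0.58135]): 1 − (1 − 0.96961)(1 − 0.58135) = 0.987

0.987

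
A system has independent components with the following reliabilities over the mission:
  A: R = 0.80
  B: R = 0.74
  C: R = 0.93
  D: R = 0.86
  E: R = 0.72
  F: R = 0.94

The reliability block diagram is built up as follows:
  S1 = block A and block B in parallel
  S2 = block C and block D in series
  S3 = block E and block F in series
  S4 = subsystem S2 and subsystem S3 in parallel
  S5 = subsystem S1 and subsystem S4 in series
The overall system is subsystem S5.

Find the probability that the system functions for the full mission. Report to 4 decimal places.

0.8867

Parallel (A and B): 1 − (1 − 0.800000)(1 − 0.740000) = 0.948000
Series (C and D): 0.930000 × 0.860000 = 0.799800
Series (E and F): 0.720000 × 0.940000 = 0.676800
Parallel ([0.799800] and [0.676800]): 1 − (1 − 0.799800)(1 − 0.676800) = 0.935295
Series ([0.948000] and [0.935295]): 0.948000 × 0.935295 = 0.8867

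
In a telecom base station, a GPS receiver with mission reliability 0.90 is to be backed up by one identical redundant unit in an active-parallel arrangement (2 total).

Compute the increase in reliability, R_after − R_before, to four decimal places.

R_before = 0.90
R_after = 1 − (1 − 0.90)^2 = 0.9900
ΔR = 0.9900 − 0.90 = 0.0900

0.0900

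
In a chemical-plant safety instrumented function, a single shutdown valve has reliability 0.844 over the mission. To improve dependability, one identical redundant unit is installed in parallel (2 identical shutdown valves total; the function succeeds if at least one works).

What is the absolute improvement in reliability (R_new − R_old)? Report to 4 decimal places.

R_before = 0.844
R_after = 1 − (1 − 0.844)^2 = 0.9757
ΔR = 0.9757 − 0.844 = 0.1317

0.1317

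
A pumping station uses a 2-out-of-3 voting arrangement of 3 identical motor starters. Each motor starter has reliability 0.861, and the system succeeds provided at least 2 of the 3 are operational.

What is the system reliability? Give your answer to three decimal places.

0.947

R = Σ_{i=2}^{3} C(3,i) p^i (1−p)^{3−i} with p = 0.861
C(3,2)·0.861^2·0.139^1 = 0.30913
C(3,3)·0.861^3·0.139^0 = 0.63828
Sum = 0.947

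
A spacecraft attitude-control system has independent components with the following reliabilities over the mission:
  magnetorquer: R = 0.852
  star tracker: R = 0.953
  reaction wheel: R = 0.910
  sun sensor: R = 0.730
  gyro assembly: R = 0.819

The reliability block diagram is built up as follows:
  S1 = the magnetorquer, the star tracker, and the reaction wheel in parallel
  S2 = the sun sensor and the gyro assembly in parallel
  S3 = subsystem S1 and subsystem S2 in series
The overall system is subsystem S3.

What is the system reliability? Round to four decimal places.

Parallel (magnetorquer, star tracker, and reaction wheel): 1 − (1 − 0.852000)(1 − 0.953000)(1 − 0.910000) = 0.999374
Parallel (sun sensor and gyro assembly): 1 − (1 − 0.730000)(1 − 0.819000) = 0.951130
Series ([0.999374] and [0.951130]): 0.999374 × 0.951130 = 0.9505

0.9505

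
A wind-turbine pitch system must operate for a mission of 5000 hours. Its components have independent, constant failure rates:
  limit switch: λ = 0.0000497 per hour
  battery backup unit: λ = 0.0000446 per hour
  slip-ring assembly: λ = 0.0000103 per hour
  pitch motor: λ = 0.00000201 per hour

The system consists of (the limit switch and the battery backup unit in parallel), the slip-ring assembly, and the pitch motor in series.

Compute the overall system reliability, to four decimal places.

0.8990

R(limit switch) = exp(−0.0000497 × 5000) = 0.779970
R(battery backup unit) = exp(−0.0000446 × 5000) = 0.800115
R(slip-ring assembly) = exp(−0.0000103 × 5000) = 0.949804
R(pitch motor) = exp(−0.00000201 × 5000) = 0.990000
Parallel (limit switch and battery backup unit): 1 − (1 − 0.779970)(1 − 0.800115) = 0.956019
Series ([0.956019], slip-ring assembly, and pitch motor): 0.956019 × 0.949804 × 0.990000 = 0.8990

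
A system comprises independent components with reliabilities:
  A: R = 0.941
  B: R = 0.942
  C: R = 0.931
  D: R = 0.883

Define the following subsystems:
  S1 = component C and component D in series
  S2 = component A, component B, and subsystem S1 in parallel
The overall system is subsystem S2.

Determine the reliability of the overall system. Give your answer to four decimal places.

0.9994

Series (C and D): 0.931000 × 0.883000 = 0.822073
Parallel (A, B, and [0.822073]): 1 − (1 − 0.941000)(1 − 0.942000)(1 − 0.822073) = 0.9994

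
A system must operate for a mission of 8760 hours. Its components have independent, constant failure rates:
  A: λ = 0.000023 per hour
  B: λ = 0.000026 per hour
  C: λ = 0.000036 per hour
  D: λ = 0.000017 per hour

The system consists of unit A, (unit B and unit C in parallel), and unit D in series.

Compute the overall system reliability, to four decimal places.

R(A) = exp(−0.000023 × 8760) = 0.817520
R(B) = exp(−0.000026 × 8760) = 0.796315
R(C) = exp(−0.000036 × 8760) = 0.729526
R(D) = exp(−0.000017 × 8760) = 0.861638
Parallel (B and C): 1 − (1 − 0.796315)(1 − 0.729526) = 0.944909
Series (A, [0.944909], and D): 0.817520 × 0.944909 × 0.861638 = 0.6656

0.6656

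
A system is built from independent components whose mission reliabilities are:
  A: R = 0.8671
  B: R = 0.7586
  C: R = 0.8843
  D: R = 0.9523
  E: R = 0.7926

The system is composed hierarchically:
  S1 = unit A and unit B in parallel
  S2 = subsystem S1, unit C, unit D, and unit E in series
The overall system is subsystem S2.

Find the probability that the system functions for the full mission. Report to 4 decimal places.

Parallel (A and B): 1 − (1 − 0.867100)(1 − 0.758600) = 0.967918
Series ([0.967918], C, D, and E): 0.967918 × 0.884300 × 0.952300 × 0.792600 = 0.6460

0.6460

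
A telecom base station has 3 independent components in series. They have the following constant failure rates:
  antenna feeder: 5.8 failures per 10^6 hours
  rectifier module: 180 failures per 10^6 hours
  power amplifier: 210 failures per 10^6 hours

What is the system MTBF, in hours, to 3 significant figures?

2530

Series of exponential components: λ_sys = Σ λ_i
λ_sys = 0.0000058 + 0.00018 + 0.00021 = 3.9580e-04 /h
MTBF = 1 / λ_sys = 2530 h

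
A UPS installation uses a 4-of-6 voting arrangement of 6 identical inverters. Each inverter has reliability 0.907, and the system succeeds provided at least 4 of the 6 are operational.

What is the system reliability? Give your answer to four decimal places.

0.9870

R = Σ_{i=4}^{6} C(6,i) p^i (1−p)^{6−i} with p = 0.907
C(6,4)·0.907^4·0.093^2 = 0.087798
C(6,5)·0.907^5·0.093^1 = 0.342508
C(6,6)·0.907^6·0.093^0 = 0.556729
Sum = 0.9870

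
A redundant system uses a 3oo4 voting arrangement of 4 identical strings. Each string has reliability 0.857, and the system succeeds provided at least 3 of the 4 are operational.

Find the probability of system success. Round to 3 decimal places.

R = Σ_{i=3}^{4} C(4,i) p^i (1−p)^{4−i} with p = 0.857
C(4,3)·0.857^3·0.143^1 = 0.36003
C(4,4)·0.857^4·0.143^0 = 0.53942
Sum = 0.899

0.899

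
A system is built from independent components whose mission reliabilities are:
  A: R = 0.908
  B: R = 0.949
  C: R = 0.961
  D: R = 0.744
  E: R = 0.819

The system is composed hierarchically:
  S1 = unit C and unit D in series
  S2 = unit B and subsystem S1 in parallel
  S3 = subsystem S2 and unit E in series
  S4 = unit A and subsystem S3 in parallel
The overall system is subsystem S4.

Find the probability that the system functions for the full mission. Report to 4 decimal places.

0.9823

Series (C and D): 0.961000 × 0.744000 = 0.714984
Parallel (B and [0.714984]): 1 − (1 − 0.949000)(1 − 0.714984) = 0.985464
Series ([0.985464] and E): 0.985464 × 0.819000 = 0.807095
Parallel (A and [0.807095]): 1 − (1 − 0.908000)(1 − 0.807095) = 0.9823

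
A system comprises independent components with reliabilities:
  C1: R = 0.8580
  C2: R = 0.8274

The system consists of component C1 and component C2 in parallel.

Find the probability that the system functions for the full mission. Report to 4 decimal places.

Parallel (C1 and C2): 1 − (1 − 0.858000)(1 − 0.827400) = 0.9755

0.9755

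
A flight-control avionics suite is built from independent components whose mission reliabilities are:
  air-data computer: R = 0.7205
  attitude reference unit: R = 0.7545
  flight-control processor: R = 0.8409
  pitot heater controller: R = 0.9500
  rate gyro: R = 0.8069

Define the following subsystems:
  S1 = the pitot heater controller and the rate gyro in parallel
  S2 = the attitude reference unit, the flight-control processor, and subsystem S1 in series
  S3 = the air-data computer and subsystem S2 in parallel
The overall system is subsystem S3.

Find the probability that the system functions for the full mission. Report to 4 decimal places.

Parallel (pitot heater controller and rate gyro): 1 − (1 − 0.950000)(1 − 0.806900) = 0.990345
Series (attitude reference unit, flight-control processor, and [0.990345]): 0.754500 × 0.840900 × 0.990345 = 0.628333
Parallel (air-data computer and [0.628333]): 1 − (1 − 0.720500)(1 − 0.628333) = 0.8961

0.8961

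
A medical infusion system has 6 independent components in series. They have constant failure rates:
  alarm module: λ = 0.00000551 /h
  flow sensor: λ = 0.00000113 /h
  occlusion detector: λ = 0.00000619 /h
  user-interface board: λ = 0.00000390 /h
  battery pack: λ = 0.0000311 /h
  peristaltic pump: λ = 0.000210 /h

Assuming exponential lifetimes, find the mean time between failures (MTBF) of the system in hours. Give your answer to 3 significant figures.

3880

Series of exponential components: λ_sys = Σ λ_i
λ_sys = 0.00000551 + 0.00000113 + 0.00000619 + 0.00000390 + 0.0000311 + 0.000210 = 2.5783e-04 /h
MTBF = 1 / λ_sys = 3880 h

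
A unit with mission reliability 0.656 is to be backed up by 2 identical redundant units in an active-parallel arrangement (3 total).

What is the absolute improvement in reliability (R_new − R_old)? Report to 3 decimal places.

R_before = 0.656
R_after = 1 − (1 − 0.656)^3 = 0.959
ΔR = 0.959 − 0.656 = 0.303

0.303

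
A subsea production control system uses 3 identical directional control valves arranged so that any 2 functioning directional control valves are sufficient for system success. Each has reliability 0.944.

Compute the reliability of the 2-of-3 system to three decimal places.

0.991

R = Σ_{i=2}^{3} C(3,i) p^i (1−p)^{3−i} with p = 0.944
C(3,2)·0.944^2·0.056^1 = 0.14971
C(3,3)·0.944^3·0.056^0 = 0.84123
Sum = 0.991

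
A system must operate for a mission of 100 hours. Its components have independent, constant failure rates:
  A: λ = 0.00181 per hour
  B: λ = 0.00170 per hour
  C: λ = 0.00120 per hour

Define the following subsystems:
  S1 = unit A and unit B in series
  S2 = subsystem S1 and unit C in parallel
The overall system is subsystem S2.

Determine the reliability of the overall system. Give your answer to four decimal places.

R(A) = exp(−0.00181 × 100) = 0.834435
R(B) = exp(−0.00170 × 100) = 0.843665
R(C) = exp(−0.00120 × 100) = 0.886920
Series (A and B): 0.834435 × 0.843665 = 0.703984
Parallel ([0.703984] and C): 1 − (1 − 0.703984)(1 − 0.886920) = 0.9665

0.9665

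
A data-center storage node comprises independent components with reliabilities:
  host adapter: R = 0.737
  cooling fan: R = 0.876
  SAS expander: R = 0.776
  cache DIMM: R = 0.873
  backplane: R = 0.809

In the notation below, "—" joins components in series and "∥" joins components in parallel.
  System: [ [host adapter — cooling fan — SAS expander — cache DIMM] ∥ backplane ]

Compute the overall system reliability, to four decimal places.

0.8925

Series (host adapter, cooling fan, SAS expander, and cache DIMM): 0.737000 × 0.876000 × 0.776000 × 0.873000 = 0.437369
Parallel ([0.437369] and backplane): 1 − (1 − 0.437369)(1 − 0.809000) = 0.8925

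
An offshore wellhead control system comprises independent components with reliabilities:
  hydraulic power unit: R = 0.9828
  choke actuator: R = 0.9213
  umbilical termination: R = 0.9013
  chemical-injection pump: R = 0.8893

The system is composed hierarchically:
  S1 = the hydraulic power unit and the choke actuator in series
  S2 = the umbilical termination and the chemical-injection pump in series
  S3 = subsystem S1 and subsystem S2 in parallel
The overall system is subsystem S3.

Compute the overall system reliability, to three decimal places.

Series (hydraulic power unit and choke actuator): 0.98280 × 0.92130 = 0.90545
Series (umbilical termination and chemical-injection pump): 0.90130 × 0.88930 = 0.80153
Parallel ([0.90545] and [0.80153]): 1 − (1 − 0.90545)(1 − 0.80153) = 0.981

0.981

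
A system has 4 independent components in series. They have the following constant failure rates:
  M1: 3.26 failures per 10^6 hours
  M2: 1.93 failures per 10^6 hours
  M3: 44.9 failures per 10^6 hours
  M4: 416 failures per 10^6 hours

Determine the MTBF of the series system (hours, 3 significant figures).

Series of exponential components: λ_sys = Σ λ_i
λ_sys = 0.00000326 + 0.00000193 + 0.0000449 + 0.000416 = 4.6609e-04 /h
MTBF = 1 / λ_sys = 2150 h

2150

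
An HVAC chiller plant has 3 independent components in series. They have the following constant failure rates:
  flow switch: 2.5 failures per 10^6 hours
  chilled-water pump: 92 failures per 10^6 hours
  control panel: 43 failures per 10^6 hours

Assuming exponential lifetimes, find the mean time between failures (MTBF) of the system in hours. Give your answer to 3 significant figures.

Series of exponential components: λ_sys = Σ λ_i
λ_sys = 0.0000025 + 0.000092 + 0.000043 = 1.3750e-04 /h
MTBF = 1 / λ_sys = 7270 h

7270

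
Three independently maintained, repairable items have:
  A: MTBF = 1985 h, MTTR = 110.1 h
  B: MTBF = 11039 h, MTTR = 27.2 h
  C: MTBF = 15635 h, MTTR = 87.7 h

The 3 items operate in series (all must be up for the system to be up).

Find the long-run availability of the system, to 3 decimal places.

A(A) = MTBF/(MTBF+MTTR) = 1985/(1985+110.1) = 0.947449
A(B) = MTBF/(MTBF+MTTR) = 11039/(11039+27.2) = 0.997542
A(C) = MTBF/(MTBF+MTTR) = 15635/(15635+87.7) = 0.994422
Series availability: 0.947449 × 0.997542 × 0.994422 = 0.940

0.940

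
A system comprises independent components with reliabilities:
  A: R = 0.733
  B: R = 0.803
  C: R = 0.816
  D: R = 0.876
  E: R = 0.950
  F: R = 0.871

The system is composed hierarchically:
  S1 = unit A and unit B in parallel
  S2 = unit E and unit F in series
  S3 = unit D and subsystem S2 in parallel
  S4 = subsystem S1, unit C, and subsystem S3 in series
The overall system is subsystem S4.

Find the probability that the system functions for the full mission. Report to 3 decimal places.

0.757

Parallel (A and B): 1 − (1 − 0.73300)(1 − 0.80300) = 0.94740
Series (E and F): 0.95000 × 0.87100 = 0.82745
Parallel (D and [0.82745]): 1 − (1 − 0.87600)(1 − 0.82745) = 0.97860
Series ([0.94740], C, and [0.97860]): 0.94740 × 0.81600 × 0.97860 = 0.757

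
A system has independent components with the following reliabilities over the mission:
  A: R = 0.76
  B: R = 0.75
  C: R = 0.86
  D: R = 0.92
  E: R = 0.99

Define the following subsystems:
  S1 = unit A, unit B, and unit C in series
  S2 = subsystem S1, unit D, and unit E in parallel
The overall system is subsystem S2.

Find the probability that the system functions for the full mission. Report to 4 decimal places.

Series (A, B, and C): 0.760000 × 0.750000 × 0.860000 = 0.490200
Parallel ([0.490200], D, and E): 1 − (1 − 0.490200)(1 − 0.920000)(1 − 0.990000) = 0.9996

0.9996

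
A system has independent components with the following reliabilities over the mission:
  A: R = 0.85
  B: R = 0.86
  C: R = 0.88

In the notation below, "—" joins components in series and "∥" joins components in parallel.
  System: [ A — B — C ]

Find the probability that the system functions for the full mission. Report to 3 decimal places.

Series (A, B, and C): 0.85000 × 0.86000 × 0.88000 = 0.643

0.643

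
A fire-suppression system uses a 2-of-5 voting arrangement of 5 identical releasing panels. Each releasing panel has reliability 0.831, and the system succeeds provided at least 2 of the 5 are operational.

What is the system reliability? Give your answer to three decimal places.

0.996

R = Σ_{i=2}^{5} C(5,i) p^i (1−p)^{5−i} with p = 0.831
C(5,2)·0.831^2·0.169^3 = 0.03333
C(5,3)·0.831^3·0.169^2 = 0.16390
C(5,4)·0.831^4·0.169^1 = 0.40296
C(5,5)·0.831^5·0.169^0 = 0.39628
Sum = 0.996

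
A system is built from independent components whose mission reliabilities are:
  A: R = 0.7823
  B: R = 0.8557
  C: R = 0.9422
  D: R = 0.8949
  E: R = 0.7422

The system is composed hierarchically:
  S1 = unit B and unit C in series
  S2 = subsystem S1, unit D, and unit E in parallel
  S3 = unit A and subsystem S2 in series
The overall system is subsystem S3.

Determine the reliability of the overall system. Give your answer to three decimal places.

Series (B and C): 0.85570 × 0.94220 = 0.80624
Parallel ([0.80624], D, and E): 1 − (1 − 0.80624)(1 − 0.89490)(1 − 0.74220) = 0.99475
Series (A and [0.99475]): 0.78230 × 0.99475 = 0.778

0.778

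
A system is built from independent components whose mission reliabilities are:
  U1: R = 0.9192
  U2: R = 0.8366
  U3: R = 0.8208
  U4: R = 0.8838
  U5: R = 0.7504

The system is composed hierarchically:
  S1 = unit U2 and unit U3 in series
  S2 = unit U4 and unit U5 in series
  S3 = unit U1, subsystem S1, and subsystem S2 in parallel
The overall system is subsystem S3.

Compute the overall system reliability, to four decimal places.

0.9915

Series (U2 and U3): 0.836600 × 0.820800 = 0.686681
Series (U4 and U5): 0.883800 × 0.750400 = 0.663204
Parallel (U1, [0.686681], and [0.663204]): 1 − (1 − 0.919200)(1 − 0.686681)(1 − 0.663204) = 0.9915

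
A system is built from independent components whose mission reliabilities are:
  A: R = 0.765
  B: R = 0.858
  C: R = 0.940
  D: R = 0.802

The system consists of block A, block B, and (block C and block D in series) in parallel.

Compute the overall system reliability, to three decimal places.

0.992

Series (C and D): 0.94000 × 0.80200 = 0.75388
Parallel (A, B, and [0.75388]): 1 − (1 − 0.76500)(1 − 0.85800)(1 − 0.75388) = 0.992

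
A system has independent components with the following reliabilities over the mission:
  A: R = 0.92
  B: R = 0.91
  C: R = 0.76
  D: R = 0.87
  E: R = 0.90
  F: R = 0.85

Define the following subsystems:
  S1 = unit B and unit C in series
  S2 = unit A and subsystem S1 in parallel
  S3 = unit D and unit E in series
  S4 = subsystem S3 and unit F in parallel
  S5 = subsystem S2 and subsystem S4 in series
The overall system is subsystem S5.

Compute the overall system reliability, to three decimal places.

Series (B and C): 0.91000 × 0.76000 = 0.69160
Parallel (A and [0.69160]): 1 − (1 − 0.92000)(1 − 0.69160) = 0.97533
Series (D and E): 0.87000 × 0.90000 = 0.78300
Parallel ([0.78300] and F): 1 − (1 − 0.78300)(1 − 0.85000) = 0.96745
Series ([0.97533] and [0.96745]): 0.97533 × 0.96745 = 0.944

0.944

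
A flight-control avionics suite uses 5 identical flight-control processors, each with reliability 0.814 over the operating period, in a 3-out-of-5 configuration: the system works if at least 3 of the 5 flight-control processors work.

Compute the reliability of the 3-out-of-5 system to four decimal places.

0.9523

R = Σ_{i=3}^{5} C(5,i) p^i (1−p)^{5−i} with p = 0.814
C(5,3)·0.814^3·0.186^2 = 0.186595
C(5,4)·0.814^4·0.186^1 = 0.408301
C(5,5)·0.814^5·0.186^0 = 0.357373
Sum = 0.9523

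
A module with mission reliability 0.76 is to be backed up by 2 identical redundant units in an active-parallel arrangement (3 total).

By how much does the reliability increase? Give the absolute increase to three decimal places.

R_before = 0.76
R_after = 1 − (1 − 0.76)^3 = 0.986
ΔR = 0.986 − 0.76 = 0.226

0.226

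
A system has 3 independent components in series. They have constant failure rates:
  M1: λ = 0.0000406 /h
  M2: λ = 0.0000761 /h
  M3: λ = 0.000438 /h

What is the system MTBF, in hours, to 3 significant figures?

1800

Series of exponential components: λ_sys = Σ λ_i
λ_sys = 0.0000406 + 0.0000761 + 0.000438 = 5.5470e-04 /h
MTBF = 1 / λ_sys = 1800 h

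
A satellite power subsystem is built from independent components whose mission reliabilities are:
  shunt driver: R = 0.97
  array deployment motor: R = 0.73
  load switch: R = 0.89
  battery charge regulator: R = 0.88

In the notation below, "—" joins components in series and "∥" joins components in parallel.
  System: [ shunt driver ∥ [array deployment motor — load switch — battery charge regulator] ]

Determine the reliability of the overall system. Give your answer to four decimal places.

0.9872

Series (array deployment motor, load switch, and battery charge regulator): 0.730000 × 0.890000 × 0.880000 = 0.571736
Parallel (shunt driver and [0.571736]): 1 − (1 − 0.970000)(1 − 0.571736) = 0.9872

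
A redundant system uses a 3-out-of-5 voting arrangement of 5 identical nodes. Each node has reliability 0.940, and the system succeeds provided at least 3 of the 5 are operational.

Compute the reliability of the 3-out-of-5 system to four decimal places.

R = Σ_{i=3}^{5} C(5,i) p^i (1−p)^{5−i} with p = 0.940
C(5,3)·0.940^3·0.060^2 = 0.029901
C(5,4)·0.940^4·0.060^1 = 0.234225
C(5,5)·0.940^5·0.060^0 = 0.733904
Sum = 0.9980

0.9980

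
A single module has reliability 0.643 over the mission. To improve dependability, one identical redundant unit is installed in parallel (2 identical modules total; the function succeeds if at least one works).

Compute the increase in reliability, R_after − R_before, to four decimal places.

0.2296

R_before = 0.643
R_after = 1 − (1 − 0.643)^2 = 0.8726
ΔR = 0.8726 − 0.643 = 0.2296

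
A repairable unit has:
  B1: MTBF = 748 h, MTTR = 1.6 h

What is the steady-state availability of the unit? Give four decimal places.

0.9979

A(B1) = MTBF/(MTBF+MTTR) = 748/(748+1.6) = 0.9979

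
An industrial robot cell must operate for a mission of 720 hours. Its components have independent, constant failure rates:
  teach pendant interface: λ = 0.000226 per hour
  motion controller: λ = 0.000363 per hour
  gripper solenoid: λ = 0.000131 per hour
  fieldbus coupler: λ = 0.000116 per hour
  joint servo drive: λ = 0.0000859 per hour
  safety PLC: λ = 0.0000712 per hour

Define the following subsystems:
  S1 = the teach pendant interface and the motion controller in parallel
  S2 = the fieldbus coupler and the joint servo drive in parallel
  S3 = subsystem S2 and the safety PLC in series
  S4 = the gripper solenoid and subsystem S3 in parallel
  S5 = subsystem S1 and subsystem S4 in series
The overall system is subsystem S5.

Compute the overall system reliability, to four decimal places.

0.9607

R(teach pendant interface) = exp(−0.000226 × 720) = 0.849829
R(motion controller) = exp(−0.000363 × 720) = 0.770004
R(gripper solenoid) = exp(−0.000131 × 720) = 0.909992
R(fieldbus coupler) = exp(−0.000116 × 720) = 0.919873
R(joint servo drive) = exp(−0.0000859 × 720) = 0.940026
R(safety PLC) = exp(−0.0000712 × 720) = 0.950028
Parallel (teach pendant interface and motion controller): 1 − (1 − 0.849829)(1 − 0.770004) = 0.965461
Parallel (fieldbus coupler and joint servo drive): 1 − (1 − 0.919873)(1 − 0.940026) = 0.995194
Series ([0.995194] and safety PLC): 0.995194 × 0.950028 = 0.945462
Parallel (gripper solenoid and [0.945462]): 1 − (1 − 0.909992)(1 − 0.945462) = 0.995091
Series ([0.965461] and [0.995091]): 0.965461 × 0.995091 = 0.9607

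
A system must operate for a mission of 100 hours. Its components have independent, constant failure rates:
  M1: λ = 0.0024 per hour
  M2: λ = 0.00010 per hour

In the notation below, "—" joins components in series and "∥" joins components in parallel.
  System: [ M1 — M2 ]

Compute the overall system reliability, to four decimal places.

R(M1) = exp(−0.0024 × 100) = 0.786628
R(M2) = exp(−0.00010 × 100) = 0.990050
Series (M1 and M2): 0.786628 × 0.990050 = 0.7788

0.7788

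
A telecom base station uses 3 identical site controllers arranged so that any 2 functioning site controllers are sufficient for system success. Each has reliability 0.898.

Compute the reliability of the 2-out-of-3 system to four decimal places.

0.9709

R = Σ_{i=2}^{3} C(3,i) p^i (1−p)^{3−i} with p = 0.898
C(3,2)·0.898^2·0.102^1 = 0.246760
C(3,3)·0.898^3·0.102^0 = 0.724151
Sum = 0.9709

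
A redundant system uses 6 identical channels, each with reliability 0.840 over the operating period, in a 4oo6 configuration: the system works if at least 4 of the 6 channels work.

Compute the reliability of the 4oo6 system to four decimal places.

R = Σ_{i=4}^{6} C(6,i) p^i (1−p)^{6−i} with p = 0.840
C(6,4)·0.840^4·0.160^2 = 0.191183
C(6,5)·0.840^5·0.160^1 = 0.401483
C(6,6)·0.840^6·0.160^0 = 0.351298
Sum = 0.9440

0.9440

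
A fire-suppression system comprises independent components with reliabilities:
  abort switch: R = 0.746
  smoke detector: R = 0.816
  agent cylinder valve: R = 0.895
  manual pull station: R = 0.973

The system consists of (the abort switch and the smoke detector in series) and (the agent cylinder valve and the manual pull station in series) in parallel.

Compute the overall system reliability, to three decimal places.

Series (abort switch and smoke detector): 0.74600 × 0.81600 = 0.60874
Series (agent cylinder valve and manual pull station): 0.89500 × 0.97300 = 0.87084
Parallel ([0.60874] and [0.87084]): 1 − (1 − 0.60874)(1 − 0.87084) = 0.949

0.949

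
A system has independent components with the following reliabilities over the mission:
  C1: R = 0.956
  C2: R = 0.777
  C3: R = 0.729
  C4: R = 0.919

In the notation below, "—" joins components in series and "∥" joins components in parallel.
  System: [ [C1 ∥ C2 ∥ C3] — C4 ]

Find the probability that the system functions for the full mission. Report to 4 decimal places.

Parallel (C1, C2, and C3): 1 − (1 − 0.956000)(1 − 0.777000)(1 − 0.729000) = 0.997341
Series ([0.997341] and C4): 0.997341 × 0.919000 = 0.9166

0.9166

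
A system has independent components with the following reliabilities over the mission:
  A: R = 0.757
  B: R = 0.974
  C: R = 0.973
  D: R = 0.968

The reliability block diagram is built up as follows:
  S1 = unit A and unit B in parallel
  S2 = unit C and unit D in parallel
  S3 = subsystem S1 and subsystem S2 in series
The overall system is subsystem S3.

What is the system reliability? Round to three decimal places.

Parallel (A and B): 1 − (1 − 0.75700)(1 − 0.97400) = 0.99368
Parallel (C and D): 1 − (1 − 0.97300)(1 − 0.96800) = 0.99914
Series ([0.99368] and [0.99914]): 0.99368 × 0.99914 = 0.993

0.993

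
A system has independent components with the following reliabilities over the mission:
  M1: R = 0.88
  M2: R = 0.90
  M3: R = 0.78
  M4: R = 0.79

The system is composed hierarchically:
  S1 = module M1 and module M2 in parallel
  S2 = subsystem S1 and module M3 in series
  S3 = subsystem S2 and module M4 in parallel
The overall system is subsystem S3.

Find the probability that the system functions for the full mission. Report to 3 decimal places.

0.952

Parallel (M1 and M2): 1 − (1 − 0.88000)(1 − 0.90000) = 0.98800
Series ([0.98800] and M3): 0.98800 × 0.78000 = 0.77064
Parallel ([0.77064] and M4): 1 − (1 − 0.77064)(1 − 0.79000) = 0.952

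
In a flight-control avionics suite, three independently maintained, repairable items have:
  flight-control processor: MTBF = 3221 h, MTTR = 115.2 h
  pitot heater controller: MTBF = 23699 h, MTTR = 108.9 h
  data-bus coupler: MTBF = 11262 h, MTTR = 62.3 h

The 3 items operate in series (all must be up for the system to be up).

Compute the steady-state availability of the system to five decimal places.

A(flight-control processor) = MTBF/(MTBF+MTTR) = 3221/(3221+115.2) = 0.965470
A(pitot heater controller) = MTBF/(MTBF+MTTR) = 23699/(23699+108.9) = 0.995426
A(data-bus coupler) = MTBF/(MTBF+MTTR) = 11262/(11262+62.3) = 0.994499
Series availability: 0.965470 × 0.995426 × 0.994499 = 0.95577

0.95577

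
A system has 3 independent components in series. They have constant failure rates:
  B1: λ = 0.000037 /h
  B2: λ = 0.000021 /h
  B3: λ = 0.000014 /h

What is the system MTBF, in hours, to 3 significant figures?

Series of exponential components: λ_sys = Σ λ_i
λ_sys = 0.000037 + 0.000021 + 0.000014 = 7.2000e-05 /h
MTBF = 1 / λ_sys = 13900 h

13900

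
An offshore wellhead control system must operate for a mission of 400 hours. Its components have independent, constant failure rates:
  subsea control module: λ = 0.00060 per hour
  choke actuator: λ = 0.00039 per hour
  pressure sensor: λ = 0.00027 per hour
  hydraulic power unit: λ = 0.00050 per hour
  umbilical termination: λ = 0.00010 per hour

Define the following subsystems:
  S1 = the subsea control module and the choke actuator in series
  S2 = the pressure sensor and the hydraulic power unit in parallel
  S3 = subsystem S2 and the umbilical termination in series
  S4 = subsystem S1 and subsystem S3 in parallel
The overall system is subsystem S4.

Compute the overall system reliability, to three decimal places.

R(subsea control module) = exp(−0.00060 × 400) = 0.78663
R(choke actuator) = exp(−0.00039 × 400) = 0.85556
R(pressure sensor) = exp(−0.00027 × 400) = 0.89763
R(hydraulic power unit) = exp(−0.00050 × 400) = 0.81873
R(umbilical termination) = exp(−0.00010 × 400) = 0.96079
Series (subsea control module and choke actuator): 0.78663 × 0.85556 = 0.67301
Parallel (pressure sensor and hydraulic power unit): 1 − (1 − 0.89763)(1 − 0.81873) = 0.98144
Series ([0.98144] and umbilical termination): 0.98144 × 0.96079 = 0.94296
Parallel ([0.67301] and [0.94296]): 1 − (1 − 0.67301)(1 − 0.94296) = 0.981

0.981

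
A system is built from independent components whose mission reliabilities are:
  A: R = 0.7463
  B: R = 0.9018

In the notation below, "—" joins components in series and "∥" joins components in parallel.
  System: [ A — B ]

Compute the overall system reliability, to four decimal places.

Series (A and B): 0.746300 × 0.901800 = 0.6730

0.6730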